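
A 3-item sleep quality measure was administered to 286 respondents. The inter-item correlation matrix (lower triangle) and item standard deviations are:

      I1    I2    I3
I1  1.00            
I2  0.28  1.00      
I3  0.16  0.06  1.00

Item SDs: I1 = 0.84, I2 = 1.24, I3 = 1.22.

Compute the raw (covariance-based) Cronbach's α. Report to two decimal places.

Σσ²ᵢ = 0.84² + 1.24² + 1.22² = 3.7316
Covariances σ_ij = r_ij · s_i · s_j:
  σ(I1,I2) = 0.28 × 0.84 × 1.24 = 0.2916
  σ(I1,I3) = 0.16 × 0.84 × 1.22 = 0.1640
  σ(I2,I3) = 0.06 × 1.24 × 1.22 = 0.0908
σ²_T = Σσ²ᵢ + 2·Σσ_ij = 3.7316 + 2 × 0.5464 = 4.8244
α = (3/2)·(1 − 3.7316/4.8244) = 0.34

α = 0.34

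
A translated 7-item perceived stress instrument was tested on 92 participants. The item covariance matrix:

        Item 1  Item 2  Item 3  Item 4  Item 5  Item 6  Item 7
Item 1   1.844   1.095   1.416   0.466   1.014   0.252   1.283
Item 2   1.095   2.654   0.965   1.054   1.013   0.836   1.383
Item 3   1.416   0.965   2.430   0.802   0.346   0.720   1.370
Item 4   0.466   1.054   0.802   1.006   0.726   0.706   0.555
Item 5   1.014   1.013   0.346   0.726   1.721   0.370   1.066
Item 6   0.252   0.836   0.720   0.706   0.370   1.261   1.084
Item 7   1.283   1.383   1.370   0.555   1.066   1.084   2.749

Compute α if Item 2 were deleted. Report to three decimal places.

α = 0.826

Remaining items: Item 1, Item 3, Item 4, Item 5, Item 6, Item 7 (k = 6).
Σσᵢ² = 1.844 + 2.430 + 1.006 + 1.721 + 1.261 + 2.749 = 11.011
σ²_T = 11.011 + 2 × 12.176 = 35.363
α (item deleted) = (6/5)·(1 − 11.011/35.363) = 0.826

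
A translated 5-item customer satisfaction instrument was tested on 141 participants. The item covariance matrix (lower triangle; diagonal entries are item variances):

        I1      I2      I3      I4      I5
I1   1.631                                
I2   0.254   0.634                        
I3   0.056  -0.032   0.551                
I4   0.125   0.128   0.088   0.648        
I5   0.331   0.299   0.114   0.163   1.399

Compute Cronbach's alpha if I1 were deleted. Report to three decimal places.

Cronbach's alpha = 0.426

Remaining items: I2, I3, I4, I5 (k = 4).
ΣVar(i) = 0.634 + 0.551 + 0.648 + 1.399 = 3.232
Var(T) = 3.232 + 2 × 0.760 = 4.752
α (item deleted) = (4/3)·(1 − 3.232/4.752) = 0.426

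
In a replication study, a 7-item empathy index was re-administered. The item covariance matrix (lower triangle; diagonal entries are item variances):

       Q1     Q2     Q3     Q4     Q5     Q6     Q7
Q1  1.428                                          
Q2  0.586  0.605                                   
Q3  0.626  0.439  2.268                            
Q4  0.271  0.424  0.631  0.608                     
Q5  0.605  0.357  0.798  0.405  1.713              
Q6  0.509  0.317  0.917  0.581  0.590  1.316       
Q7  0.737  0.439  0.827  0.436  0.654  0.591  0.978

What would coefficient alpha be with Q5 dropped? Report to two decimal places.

Remaining items: Q1, Q2, Q3, Q4, Q6, Q7 (k = 6).
Σσ²ᵢ = 1.428 + 0.605 + 2.268 + 0.608 + 1.316 + 0.978 = 7.203
total variance = 7.203 + 2 × 8.331 = 23.865
α (item deleted) = (6/5)·(1 − 7.203/23.865) = 0.84

α = 0.84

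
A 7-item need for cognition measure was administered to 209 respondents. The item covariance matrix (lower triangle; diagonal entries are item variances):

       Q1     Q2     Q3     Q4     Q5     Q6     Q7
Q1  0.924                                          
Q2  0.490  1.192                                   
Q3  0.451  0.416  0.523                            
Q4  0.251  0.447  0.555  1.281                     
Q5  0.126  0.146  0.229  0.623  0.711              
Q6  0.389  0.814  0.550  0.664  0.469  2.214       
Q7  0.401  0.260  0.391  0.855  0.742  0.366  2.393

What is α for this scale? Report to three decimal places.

sum of item variances = 0.924 + 1.192 + 0.523 + 1.281 + 0.711 + 2.214 + 2.393 = 9.238
Sum of the distinct covariances = 9.635
Var(T) = 9.238 + 2 × 9.635 = 28.508
α = (k/(k−1))·(1 − sum of item variances/Var(T)) = (7/6)·(1 − 9.238/28.508) = 0.789

α = 0.789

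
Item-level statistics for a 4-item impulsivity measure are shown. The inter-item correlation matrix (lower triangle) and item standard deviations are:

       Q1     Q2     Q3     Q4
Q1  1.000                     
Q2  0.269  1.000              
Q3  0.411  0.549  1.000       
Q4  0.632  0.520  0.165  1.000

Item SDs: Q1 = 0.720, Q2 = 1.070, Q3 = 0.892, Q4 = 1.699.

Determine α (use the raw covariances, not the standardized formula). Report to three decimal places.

α = 0.701

Σσ²ᵢ = 0.720² + 1.070² + 0.892² + 1.699² = 5.3456
Covariances σ_ij = r_ij · s_i · s_j:
  σ(Q1,Q2) = 0.269 × 0.720 × 1.070 = 0.2072
  σ(Q1,Q3) = 0.411 × 0.720 × 0.892 = 0.2640
  σ(Q1,Q4) = 0.632 × 0.720 × 1.699 = 0.7731
  σ(Q2,Q3) = 0.549 × 1.070 × 0.892 = 0.5240
  σ(Q2,Q4) = 0.520 × 1.070 × 1.699 = 0.9453
  σ(Q3,Q4) = 0.165 × 0.892 × 1.699 = 0.2501
σ²_T = Σσ²ᵢ + 2·Σσ_ij = 5.3456 + 2 × 2.9637 = 11.2730
α = (4/3)·(1 − 5.3456/11.2730) = 0.701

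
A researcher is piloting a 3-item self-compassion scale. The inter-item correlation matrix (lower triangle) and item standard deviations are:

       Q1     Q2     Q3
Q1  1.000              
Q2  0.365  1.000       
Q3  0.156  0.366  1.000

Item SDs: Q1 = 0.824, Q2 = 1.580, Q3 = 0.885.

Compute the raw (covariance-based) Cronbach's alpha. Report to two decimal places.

α = 0.54

Σσ²ᵢ = 0.824² + 1.580² + 0.885² = 3.9586
Covariances σ_ij = r_ij · s_i · s_j:
  σ(Q1,Q2) = 0.365 × 0.824 × 1.580 = 0.4752
  σ(Q1,Q3) = 0.156 × 0.824 × 0.885 = 0.1138
  σ(Q2,Q3) = 0.366 × 1.580 × 0.885 = 0.5118
σ²_T = Σσ²ᵢ + 2·Σσ_ij = 3.9586 + 2 × 1.1008 = 6.1602
α = (3/2)·(1 − 3.9586/6.1602) = 0.54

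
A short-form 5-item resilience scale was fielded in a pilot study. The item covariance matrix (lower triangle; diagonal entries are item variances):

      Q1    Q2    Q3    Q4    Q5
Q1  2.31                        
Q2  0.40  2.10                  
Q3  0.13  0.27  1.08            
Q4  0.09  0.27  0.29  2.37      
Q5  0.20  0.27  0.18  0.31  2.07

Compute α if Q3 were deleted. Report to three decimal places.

Remaining items: Q1, Q2, Q4, Q5 (k = 4).
Σσ²ᵢ = 2.31 + 2.10 + 2.37 + 2.07 = 8.85
σ²_T = 8.85 + 2 × 1.54 = 11.93
α (item deleted) = (4/3)·(1 − 8.85/11.93) = 0.344

α = 0.344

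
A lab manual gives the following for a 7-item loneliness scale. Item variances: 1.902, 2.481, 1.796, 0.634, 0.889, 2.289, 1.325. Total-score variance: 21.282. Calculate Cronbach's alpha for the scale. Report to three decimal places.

sum of item variances = 1.902 + 2.481 + 1.796 + 0.634 + 0.889 + 2.289 + 1.325 = 11.316
α = (k/(k−1))·(1 − sum of item variances/σ²_T) = (7/6)·(1 − 11.316/21.282) = 0.546

Cronbach's alpha = 0.546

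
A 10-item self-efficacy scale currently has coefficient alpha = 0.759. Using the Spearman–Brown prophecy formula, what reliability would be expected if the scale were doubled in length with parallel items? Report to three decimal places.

Length factor m = 2
α' = m·α / (1 + (m−1)·α)
   = 2 × 0.759 / (1 + (2 − 1) × 0.759)
   = 1.5180 / 1.7590 = 0.863

predicted reliability = 0.863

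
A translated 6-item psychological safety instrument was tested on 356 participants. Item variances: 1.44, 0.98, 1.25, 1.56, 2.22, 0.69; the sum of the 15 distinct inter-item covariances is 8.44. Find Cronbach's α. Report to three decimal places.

ΣVar(i) = 1.44 + 0.98 + 1.25 + 1.56 + 2.22 + 0.69 = 8.14
Sum of distinct covariances = 8.44
total variance = ΣVar(i) + 2·Σcov = 8.14 + 2 × 8.44 = 25.02
α = (6/5)·(1 − 8.14/25.02) = 0.810

Cronbach's α = 0.810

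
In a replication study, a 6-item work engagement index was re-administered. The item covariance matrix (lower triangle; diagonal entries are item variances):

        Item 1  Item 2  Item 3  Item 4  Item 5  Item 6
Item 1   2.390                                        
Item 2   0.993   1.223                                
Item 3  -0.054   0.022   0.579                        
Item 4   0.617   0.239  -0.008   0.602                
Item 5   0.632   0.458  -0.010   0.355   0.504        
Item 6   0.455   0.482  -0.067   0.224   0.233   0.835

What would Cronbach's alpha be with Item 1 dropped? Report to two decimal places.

α = 0.63

Remaining items: Item 2, Item 3, Item 4, Item 5, Item 6 (k = 5).
Σσᵢ² = 1.223 + 0.579 + 0.602 + 0.504 + 0.835 = 3.743
σ²_T = 3.743 + 2 × 1.928 = 7.599
α (item deleted) = (5/4)·(1 − 3.743/7.599) = 0.63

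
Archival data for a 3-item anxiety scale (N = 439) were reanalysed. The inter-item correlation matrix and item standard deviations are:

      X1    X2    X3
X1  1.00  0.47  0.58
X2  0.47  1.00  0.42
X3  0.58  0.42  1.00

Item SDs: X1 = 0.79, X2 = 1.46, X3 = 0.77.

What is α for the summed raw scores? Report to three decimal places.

α = 0.674

Σσ²ᵢ = 0.79² + 1.46² + 0.77² = 3.3486
Covariances σ_ij = r_ij · s_i · s_j:
  σ(X1,X2) = 0.47 × 0.79 × 1.46 = 0.5421
  σ(X1,X3) = 0.58 × 0.79 × 0.77 = 0.3528
  σ(X2,X3) = 0.42 × 1.46 × 0.77 = 0.4722
σ²_T = Σσ²ᵢ + 2·Σσ_ij = 3.3486 + 2 × 1.3671 = 6.0828
α = (3/2)·(1 − 3.3486/6.0828) = 0.674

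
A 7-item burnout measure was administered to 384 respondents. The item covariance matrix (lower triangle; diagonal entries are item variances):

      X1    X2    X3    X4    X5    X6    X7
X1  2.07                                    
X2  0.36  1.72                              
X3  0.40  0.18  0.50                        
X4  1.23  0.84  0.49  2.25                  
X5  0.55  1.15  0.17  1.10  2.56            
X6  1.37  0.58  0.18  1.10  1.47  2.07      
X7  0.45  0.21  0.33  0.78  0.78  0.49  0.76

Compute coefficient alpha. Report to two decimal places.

coefficient alpha = 0.82

Σσ²ᵢ = 2.07 + 1.72 + 0.50 + 2.25 + 2.56 + 2.07 + 0.76 = 11.93
Sum of off-diagonal covariances = 14.21
total variance = 11.93 + 2 × 14.21 = 40.35
α = (k/(k−1))·(1 − Σσ²ᵢ/total variance) = (7/6)·(1 − 11.93/40.35) = 0.82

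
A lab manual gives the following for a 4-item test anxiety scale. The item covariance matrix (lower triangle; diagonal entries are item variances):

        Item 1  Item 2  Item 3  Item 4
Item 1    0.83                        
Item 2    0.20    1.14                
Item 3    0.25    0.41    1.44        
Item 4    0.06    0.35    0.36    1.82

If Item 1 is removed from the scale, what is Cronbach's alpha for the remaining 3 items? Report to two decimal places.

Remaining items: Item 2, Item 3, Item 4 (k = 3).
Σσ²ᵢ = 1.14 + 1.44 + 1.82 = 4.40
σ²_T = 4.40 + 2 × 1.12 = 6.64
α (item deleted) = (3/2)·(1 − 4.40/6.64) = 0.51

Cronbach's alpha = 0.51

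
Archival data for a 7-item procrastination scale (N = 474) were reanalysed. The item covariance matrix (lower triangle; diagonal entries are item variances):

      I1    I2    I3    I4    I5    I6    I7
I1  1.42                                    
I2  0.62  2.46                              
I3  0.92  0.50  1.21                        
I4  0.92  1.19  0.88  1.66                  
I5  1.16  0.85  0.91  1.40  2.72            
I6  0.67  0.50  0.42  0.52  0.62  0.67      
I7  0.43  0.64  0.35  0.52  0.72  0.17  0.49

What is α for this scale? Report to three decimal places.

α = 0.860

ΣVar(i) = 1.42 + 2.46 + 1.21 + 1.66 + 2.72 + 0.67 + 0.49 = 10.63
Sum of the distinct covariances = 14.91
σ²_total = 10.63 + 2 × 14.91 = 40.45
α = (k/(k−1))·(1 − ΣVar(i)/σ²_total) = (7/6)·(1 − 10.63/40.45) = 0.860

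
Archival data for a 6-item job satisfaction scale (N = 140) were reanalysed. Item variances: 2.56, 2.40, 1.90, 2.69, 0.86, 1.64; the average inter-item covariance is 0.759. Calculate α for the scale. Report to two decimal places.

α = 0.78

sum of item variances = 2.56 + 2.40 + 1.90 + 2.69 + 0.86 + 1.64 = 12.05
Sum of the 15 distinct covariances = 15 × 0.759 = 11.385
σ²_total = sum of item variances + 2·Σcov = 12.05 + 2 × 11.385 = 34.820
α = (6/5)·(1 − 12.05/34.820) = 0.78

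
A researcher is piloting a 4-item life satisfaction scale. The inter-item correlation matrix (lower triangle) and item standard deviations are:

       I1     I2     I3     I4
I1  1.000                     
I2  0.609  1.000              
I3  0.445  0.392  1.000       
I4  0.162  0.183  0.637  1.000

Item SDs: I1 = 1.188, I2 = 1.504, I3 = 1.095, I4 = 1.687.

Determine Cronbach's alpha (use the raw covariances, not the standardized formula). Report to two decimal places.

Σσ²ᵢ = 1.188² + 1.504² + 1.095² + 1.687² = 7.7184
Covariances σ_ij = r_ij · s_i · s_j:
  σ(I1,I2) = 0.609 × 1.188 × 1.504 = 1.0881
  σ(I1,I3) = 0.445 × 1.188 × 1.095 = 0.5789
  σ(I1,I4) = 0.162 × 1.188 × 1.687 = 0.3247
  σ(I2,I3) = 0.392 × 1.504 × 1.095 = 0.6456
  σ(I2,I4) = 0.183 × 1.504 × 1.687 = 0.4643
  σ(I3,I4) = 0.637 × 1.095 × 1.687 = 1.1767
σ²_T = Σσ²ᵢ + 2·Σσ_ij = 7.7184 + 2 × 4.2783 = 16.2750
α = (4/3)·(1 − 7.7184/16.2750) = 0.70

Cronbach's alpha = 0.70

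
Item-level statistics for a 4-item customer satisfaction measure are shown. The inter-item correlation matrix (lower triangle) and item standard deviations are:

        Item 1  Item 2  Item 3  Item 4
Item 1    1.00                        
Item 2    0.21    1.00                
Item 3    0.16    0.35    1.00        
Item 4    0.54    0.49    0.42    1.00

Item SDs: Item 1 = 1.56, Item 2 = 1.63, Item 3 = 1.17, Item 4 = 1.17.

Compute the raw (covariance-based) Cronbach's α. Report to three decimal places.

Σσ²ᵢ = 1.56² + 1.63² + 1.17² + 1.17² = 7.8283
Covariances σ_ij = r_ij · s_i · s_j:
  σ(Item 1,Item 2) = 0.21 × 1.56 × 1.63 = 0.5340
  σ(Item 1,Item 3) = 0.16 × 1.56 × 1.17 = 0.2920
  σ(Item 1,Item 4) = 0.54 × 1.56 × 1.17 = 0.9856
  σ(Item 2,Item 3) = 0.35 × 1.63 × 1.17 = 0.6675
  σ(Item 2,Item 4) = 0.49 × 1.63 × 1.17 = 0.9345
  σ(Item 3,Item 4) = 0.42 × 1.17 × 1.17 = 0.5749
σ²_T = Σσ²ᵢ + 2·Σσ_ij = 7.8283 + 2 × 3.9885 = 15.8053
α = (4/3)·(1 − 7.8283/15.8053) = 0.673

Cronbach's α = 0.673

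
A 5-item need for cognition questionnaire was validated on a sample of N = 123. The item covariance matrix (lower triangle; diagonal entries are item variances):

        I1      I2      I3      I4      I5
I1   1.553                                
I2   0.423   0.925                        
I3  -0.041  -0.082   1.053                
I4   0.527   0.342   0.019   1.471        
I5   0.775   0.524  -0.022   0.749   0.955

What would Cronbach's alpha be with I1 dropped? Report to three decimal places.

Cronbach's alpha = 0.547

Remaining items: I2, I3, I4, I5 (k = 4).
ΣVar(i) = 0.925 + 1.053 + 1.471 + 0.955 = 4.404
σ²_total = 4.404 + 2 × 1.530 = 7.464
α (item deleted) = (4/3)·(1 − 4.404/7.464) = 0.547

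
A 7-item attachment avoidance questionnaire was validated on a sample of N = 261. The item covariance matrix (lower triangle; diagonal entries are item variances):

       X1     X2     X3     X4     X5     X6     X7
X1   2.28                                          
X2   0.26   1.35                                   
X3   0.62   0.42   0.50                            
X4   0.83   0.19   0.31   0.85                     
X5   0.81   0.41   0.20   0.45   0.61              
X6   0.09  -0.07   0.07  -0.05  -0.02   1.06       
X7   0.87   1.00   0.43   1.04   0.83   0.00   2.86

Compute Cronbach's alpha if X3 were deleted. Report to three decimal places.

Remaining items: X1, X2, X4, X5, X6, X7 (k = 6).
ΣVar(i) = 2.28 + 1.35 + 0.85 + 0.61 + 1.06 + 2.86 = 9.01
Var(T) = 9.01 + 2 × 6.64 = 22.29
α (item deleted) = (6/5)·(1 − 9.01/22.29) = 0.715

α = 0.715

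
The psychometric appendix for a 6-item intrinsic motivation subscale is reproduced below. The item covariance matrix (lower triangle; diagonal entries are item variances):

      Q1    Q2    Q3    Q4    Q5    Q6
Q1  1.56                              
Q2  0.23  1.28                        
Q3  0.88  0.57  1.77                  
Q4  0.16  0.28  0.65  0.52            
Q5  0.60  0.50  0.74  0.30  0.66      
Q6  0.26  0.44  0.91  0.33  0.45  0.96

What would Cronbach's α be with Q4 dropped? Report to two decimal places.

Remaining items: Q1, Q2, Q3, Q5, Q6 (k = 5).
ΣVar(i) = 1.56 + 1.28 + 1.77 + 0.66 + 0.96 = 6.23
σ²_T = 6.23 + 2 × 5.58 = 17.39
α (item deleted) = (5/4)·(1 − 6.23/17.39) = 0.80

Cronbach's α = 0.80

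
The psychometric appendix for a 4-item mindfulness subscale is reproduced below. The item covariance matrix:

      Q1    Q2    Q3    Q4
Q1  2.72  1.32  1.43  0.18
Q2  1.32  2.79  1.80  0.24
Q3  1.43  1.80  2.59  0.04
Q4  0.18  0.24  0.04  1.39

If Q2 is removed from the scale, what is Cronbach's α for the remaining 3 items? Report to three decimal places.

Remaining items: Q1, Q3, Q4 (k = 3).
ΣVar(i) = 2.72 + 2.59 + 1.39 = 6.70
σ²_total = 6.70 + 2 × 1.65 = 10.00
α (item deleted) = (3/2)·(1 − 6.70/10.00) = 0.495

α = 0.495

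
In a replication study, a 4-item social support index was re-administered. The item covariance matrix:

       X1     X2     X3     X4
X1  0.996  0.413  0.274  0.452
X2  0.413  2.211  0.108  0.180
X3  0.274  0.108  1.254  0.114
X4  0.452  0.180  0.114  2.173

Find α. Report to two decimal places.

Σσᵢ² = 0.996 + 2.211 + 1.254 + 2.173 = 6.634
Sum of off-diagonal covariances = 1.541
Var(T) = 6.634 + 2 × 1.541 = 9.716
α = (k/(k−1))·(1 − Σσᵢ²/Var(T)) = (4/3)·(1 − 6.634/9.716) = 0.42

α = 0.42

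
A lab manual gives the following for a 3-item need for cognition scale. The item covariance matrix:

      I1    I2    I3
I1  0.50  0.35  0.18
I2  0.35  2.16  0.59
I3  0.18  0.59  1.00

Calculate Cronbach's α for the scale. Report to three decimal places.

Cronbach's α = 0.569

ΣVar(i) = 0.50 + 2.16 + 1.00 = 3.66
Sum of off-diagonal covariances = 1.12
σ²_total = 3.66 + 2 × 1.12 = 5.90
α = (k/(k−1))·(1 − ΣVar(i)/σ²_total) = (3/2)·(1 − 3.66/5.90) = 0.569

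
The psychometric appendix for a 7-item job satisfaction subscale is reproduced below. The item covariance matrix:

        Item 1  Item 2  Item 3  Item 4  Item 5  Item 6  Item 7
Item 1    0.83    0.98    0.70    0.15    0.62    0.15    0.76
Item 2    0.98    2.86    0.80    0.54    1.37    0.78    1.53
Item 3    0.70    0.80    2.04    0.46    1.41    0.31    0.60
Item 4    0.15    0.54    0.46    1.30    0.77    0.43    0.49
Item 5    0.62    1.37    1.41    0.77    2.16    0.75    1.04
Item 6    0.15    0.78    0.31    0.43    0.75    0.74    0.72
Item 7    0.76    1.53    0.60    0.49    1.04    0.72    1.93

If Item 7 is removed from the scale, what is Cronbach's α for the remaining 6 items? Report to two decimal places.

Remaining items: Item 1, Item 2, Item 3, Item 4, Item 5, Item 6 (k = 6).
Σσ²ᵢ = 0.83 + 2.86 + 2.04 + 1.30 + 2.16 + 0.74 = 9.93
Var(T) = 9.93 + 2 × 10.22 = 30.37
α (item deleted) = (6/5)·(1 − 9.93/30.37) = 0.81

Cronbach's α = 0.81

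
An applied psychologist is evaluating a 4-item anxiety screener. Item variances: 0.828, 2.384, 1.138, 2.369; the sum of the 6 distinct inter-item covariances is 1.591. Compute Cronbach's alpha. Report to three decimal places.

Cronbach's alpha = 0.429

ΣVar(i) = 0.828 + 2.384 + 1.138 + 2.369 = 6.719
Sum of distinct covariances = 1.591
total variance = ΣVar(i) + 2·Σcov = 6.719 + 2 × 1.591 = 9.901
α = (4/3)·(1 − 6.719/9.901) = 0.429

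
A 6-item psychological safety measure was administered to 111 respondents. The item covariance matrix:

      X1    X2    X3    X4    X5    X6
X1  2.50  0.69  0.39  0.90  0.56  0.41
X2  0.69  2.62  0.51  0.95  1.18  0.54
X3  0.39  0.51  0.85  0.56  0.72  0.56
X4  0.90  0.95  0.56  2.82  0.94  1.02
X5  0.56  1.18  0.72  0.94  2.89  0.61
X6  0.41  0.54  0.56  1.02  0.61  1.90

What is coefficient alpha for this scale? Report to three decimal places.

α = 0.730

ΣVar(i) = 2.50 + 2.62 + 0.85 + 2.82 + 2.89 + 1.90 = 13.58
Sum of the distinct covariances = 10.54
Var(T) = 13.58 + 2 × 10.54 = 34.66
α = (k/(k−1))·(1 − ΣVar(i)/Var(T)) = (6/5)·(1 − 13.58/34.66) = 0.730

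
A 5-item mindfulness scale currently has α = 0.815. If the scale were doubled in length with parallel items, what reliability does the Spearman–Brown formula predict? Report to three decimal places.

Length factor m = 2
α' = m·α / (1 + (m−1)·α)
   = 2 × 0.815 / (1 + (2 − 1) × 0.815)
   = 1.6300 / 1.8150 = 0.898

predicted reliability = 0.898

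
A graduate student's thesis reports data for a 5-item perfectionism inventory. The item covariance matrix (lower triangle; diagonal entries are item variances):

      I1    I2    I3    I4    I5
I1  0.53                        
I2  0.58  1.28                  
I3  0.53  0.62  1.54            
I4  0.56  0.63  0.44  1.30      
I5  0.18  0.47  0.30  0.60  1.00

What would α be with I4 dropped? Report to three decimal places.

α = 0.736

Remaining items: I1, I2, I3, I5 (k = 4).
Σσᵢ² = 0.53 + 1.28 + 1.54 + 1.00 = 4.35
total variance = 4.35 + 2 × 2.68 = 9.71
α (item deleted) = (4/3)·(1 − 4.35/9.71) = 0.736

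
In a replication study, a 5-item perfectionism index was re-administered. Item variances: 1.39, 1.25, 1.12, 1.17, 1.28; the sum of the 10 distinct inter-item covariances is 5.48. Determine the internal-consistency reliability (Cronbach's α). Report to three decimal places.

sum of item variances = 1.39 + 1.25 + 1.12 + 1.17 + 1.28 = 6.21
Sum of distinct covariances = 5.48
σ²_T = sum of item variances + 2·Σcov = 6.21 + 2 × 5.48 = 17.17
α = (5/4)·(1 − 6.21/17.17) = 0.798

α = 0.798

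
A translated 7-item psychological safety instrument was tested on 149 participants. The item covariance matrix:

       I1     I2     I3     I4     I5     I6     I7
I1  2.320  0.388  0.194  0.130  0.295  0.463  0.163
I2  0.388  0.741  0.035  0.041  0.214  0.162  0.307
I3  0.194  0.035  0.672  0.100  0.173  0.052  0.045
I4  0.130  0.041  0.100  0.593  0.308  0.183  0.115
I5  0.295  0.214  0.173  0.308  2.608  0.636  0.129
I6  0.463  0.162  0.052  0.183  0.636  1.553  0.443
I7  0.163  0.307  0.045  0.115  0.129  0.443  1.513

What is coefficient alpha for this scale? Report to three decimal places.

sum of item variances = 2.320 + 0.741 + 0.672 + 0.593 + 2.608 + 1.553 + 1.513 = 10.000
Sum of the distinct covariances = 4.576
Var(T) = 10.000 + 2 × 4.576 = 19.152
α = (k/(k−1))·(1 − sum of item variances/Var(T)) = (7/6)·(1 − 10.000/19.152) = 0.558

α = 0.558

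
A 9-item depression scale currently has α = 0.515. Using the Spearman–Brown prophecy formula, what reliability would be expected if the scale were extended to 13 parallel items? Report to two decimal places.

predicted reliability = 0.61

Length factor m = 13/9 = 1.4444
α' = m·α / (1 + (m−1)·α)
   = 13/9 × 0.515 / (1 + (13/9 − 1) × 0.515)
   = 0.7439 / 1.2289 = 0.61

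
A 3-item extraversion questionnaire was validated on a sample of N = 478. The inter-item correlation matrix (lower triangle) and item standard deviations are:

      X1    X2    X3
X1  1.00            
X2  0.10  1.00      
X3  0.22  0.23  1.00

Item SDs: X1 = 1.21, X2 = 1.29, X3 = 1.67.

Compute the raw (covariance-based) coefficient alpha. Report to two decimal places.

Σσ²ᵢ = 1.21² + 1.29² + 1.67² = 5.9171
Covariances σ_ij = r_ij · s_i · s_j:
  σ(X1,X2) = 0.10 × 1.21 × 1.29 = 0.1561
  σ(X1,X3) = 0.22 × 1.21 × 1.67 = 0.4446
  σ(X2,X3) = 0.23 × 1.29 × 1.67 = 0.4955
σ²_T = Σσ²ᵢ + 2·Σσ_ij = 5.9171 + 2 × 1.0962 = 8.1095
α = (3/2)·(1 − 5.9171/8.1095) = 0.41

α = 0.41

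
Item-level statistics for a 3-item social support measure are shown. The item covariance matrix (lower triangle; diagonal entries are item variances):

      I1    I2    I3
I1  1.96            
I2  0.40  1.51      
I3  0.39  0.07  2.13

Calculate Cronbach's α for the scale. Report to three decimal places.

Cronbach's α = 0.352

Σσ²ᵢ = 1.96 + 1.51 + 2.13 = 5.60
Σ_{i<j} σ_ij = 0.86
Var(T) = 5.60 + 2 × 0.86 = 7.32
α = (k/(k−1))·(1 − Σσ²ᵢ/Var(T)) = (3/2)·(1 − 5.60/7.32) = 0.352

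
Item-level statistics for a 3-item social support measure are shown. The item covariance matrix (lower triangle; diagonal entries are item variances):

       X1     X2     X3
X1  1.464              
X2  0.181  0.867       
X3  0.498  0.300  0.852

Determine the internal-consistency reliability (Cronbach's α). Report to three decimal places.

Cronbach's α = 0.571

Σσ²ᵢ = 1.464 + 0.867 + 0.852 = 3.183
Σ_{i<j} σ_ij = 0.979
Var(T) = 3.183 + 2 × 0.979 = 5.141
α = (k/(k−1))·(1 − Σσ²ᵢ/Var(T)) = (3/2)·(1 − 3.183/5.141) = 0.571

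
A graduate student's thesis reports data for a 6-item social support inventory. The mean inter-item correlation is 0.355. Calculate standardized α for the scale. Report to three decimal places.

Standardized α = k·r̄ / (1 + (k−1)·r̄) = 6 × 0.355 / (1 + 5 × 0.355)
  = 2.1300 / 2.7750 = 0.768

standardized α = 0.768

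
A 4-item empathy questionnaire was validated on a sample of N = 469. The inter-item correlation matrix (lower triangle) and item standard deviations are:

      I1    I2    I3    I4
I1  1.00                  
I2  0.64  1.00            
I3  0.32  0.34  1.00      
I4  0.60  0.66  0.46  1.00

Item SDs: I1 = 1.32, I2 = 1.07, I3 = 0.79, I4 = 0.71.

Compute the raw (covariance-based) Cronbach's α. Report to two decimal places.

α = 0.78

Σσ²ᵢ = 1.32² + 1.07² + 0.79² + 0.71² = 4.0155
Covariances σ_ij = r_ij · s_i · s_j:
  σ(I1,I2) = 0.64 × 1.32 × 1.07 = 0.9039
  σ(I1,I3) = 0.32 × 1.32 × 0.79 = 0.3337
  σ(I1,I4) = 0.60 × 1.32 × 0.71 = 0.5623
  σ(I2,I3) = 0.34 × 1.07 × 0.79 = 0.2874
  σ(I2,I4) = 0.66 × 1.07 × 0.71 = 0.5014
  σ(I3,I4) = 0.46 × 0.79 × 0.71 = 0.2580
σ²_T = Σσ²ᵢ + 2·Σσ_ij = 4.0155 + 2 × 2.8467 = 9.7089
α = (4/3)·(1 − 4.0155/9.7089) = 0.78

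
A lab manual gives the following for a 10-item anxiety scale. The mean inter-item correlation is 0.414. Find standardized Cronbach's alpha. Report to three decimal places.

α = 0.876

Standardized α = k·r̄ / (1 + (k−1)·r̄) = 10 × 0.414 / (1 + 9 × 0.414)
  = 4.1400 / 4.7260 = 0.876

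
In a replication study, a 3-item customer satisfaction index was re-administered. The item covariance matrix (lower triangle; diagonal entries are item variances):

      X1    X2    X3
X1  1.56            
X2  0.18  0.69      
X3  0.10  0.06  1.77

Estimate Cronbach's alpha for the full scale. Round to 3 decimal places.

α = 0.217

Σσᵢ² = 1.56 + 0.69 + 1.77 = 4.02
Sum of off-diagonal covariances = 0.34
σ²_T = 4.02 + 2 × 0.34 = 4.70
α = (k/(k−1))·(1 − Σσᵢ²/σ²_T) = (3/2)·(1 − 4.02/4.70) = 0.217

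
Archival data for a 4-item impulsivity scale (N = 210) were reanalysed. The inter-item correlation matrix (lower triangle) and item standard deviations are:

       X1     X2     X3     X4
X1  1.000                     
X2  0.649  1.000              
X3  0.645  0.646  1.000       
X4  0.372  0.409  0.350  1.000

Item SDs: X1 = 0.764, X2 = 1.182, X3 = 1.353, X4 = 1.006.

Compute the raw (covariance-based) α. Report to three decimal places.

α = 0.793

Σσ²ᵢ = 0.764² + 1.182² + 1.353² + 1.006² = 4.8235
Covariances σ_ij = r_ij · s_i · s_j:
  σ(X1,X2) = 0.649 × 0.764 × 1.182 = 0.5861
  σ(X1,X3) = 0.645 × 0.764 × 1.353 = 0.6667
  σ(X1,X4) = 0.372 × 0.764 × 1.006 = 0.2859
  σ(X2,X3) = 0.646 × 1.182 × 1.353 = 1.0331
  σ(X2,X4) = 0.409 × 1.182 × 1.006 = 0.4863
  σ(X3,X4) = 0.350 × 1.353 × 1.006 = 0.4764
σ²_T = Σσ²ᵢ + 2·Σσ_ij = 4.8235 + 2 × 3.5345 = 11.8925
α = (4/3)·(1 − 4.8235/11.8925) = 0.793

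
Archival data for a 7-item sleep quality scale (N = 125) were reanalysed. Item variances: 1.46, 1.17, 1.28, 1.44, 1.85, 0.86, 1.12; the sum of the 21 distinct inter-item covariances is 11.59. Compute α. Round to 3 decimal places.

α = 0.836

Σσᵢ² = 1.46 + 1.17 + 1.28 + 1.44 + 1.85 + 0.86 + 1.12 = 9.18
Sum of distinct covariances = 11.59
σ²_T = Σσᵢ² + 2·Σcov = 9.18 + 2 × 11.59 = 32.36
α = (7/6)·(1 − 9.18/32.36) = 0.836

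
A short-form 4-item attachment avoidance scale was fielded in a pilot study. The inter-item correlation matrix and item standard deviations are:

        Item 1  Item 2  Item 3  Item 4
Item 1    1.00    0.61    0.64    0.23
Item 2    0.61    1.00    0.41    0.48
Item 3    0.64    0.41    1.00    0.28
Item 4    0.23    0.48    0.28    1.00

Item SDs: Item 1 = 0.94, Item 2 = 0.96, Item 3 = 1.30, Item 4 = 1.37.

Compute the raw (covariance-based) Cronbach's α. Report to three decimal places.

Σσ²ᵢ = 0.94² + 0.96² + 1.30² + 1.37² = 5.3721
Covariances σ_ij = r_ij · s_i · s_j:
  σ(Item 1,Item 2) = 0.61 × 0.94 × 0.96 = 0.5505
  σ(Item 1,Item 3) = 0.64 × 0.94 × 1.30 = 0.7821
  σ(Item 1,Item 4) = 0.23 × 0.94 × 1.37 = 0.2962
  σ(Item 2,Item 3) = 0.41 × 0.96 × 1.30 = 0.5117
  σ(Item 2,Item 4) = 0.48 × 0.96 × 1.37 = 0.6313
  σ(Item 3,Item 4) = 0.28 × 1.30 × 1.37 = 0.4987
σ²_T = Σσ²ᵢ + 2·Σσ_ij = 5.3721 + 2 × 3.2705 = 11.9131
α = (4/3)·(1 − 5.3721/11.9131) = 0.732

α = 0.732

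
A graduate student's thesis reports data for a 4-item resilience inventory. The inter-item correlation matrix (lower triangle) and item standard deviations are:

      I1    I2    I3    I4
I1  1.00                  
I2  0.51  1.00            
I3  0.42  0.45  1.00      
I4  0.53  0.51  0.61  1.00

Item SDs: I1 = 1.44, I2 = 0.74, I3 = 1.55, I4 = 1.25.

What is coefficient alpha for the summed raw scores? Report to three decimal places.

α = 0.777

Σσ²ᵢ = 1.44² + 0.74² + 1.55² + 1.25² = 6.5862
Covariances σ_ij = r_ij · s_i · s_j:
  σ(I1,I2) = 0.51 × 1.44 × 0.74 = 0.5435
  σ(I1,I3) = 0.42 × 1.44 × 1.55 = 0.9374
  σ(I1,I4) = 0.53 × 1.44 × 1.25 = 0.9540
  σ(I2,I3) = 0.45 × 0.74 × 1.55 = 0.5161
  σ(I2,I4) = 0.51 × 0.74 × 1.25 = 0.4718
  σ(I3,I4) = 0.61 × 1.55 × 1.25 = 1.1819
σ²_T = Σσ²ᵢ + 2·Σσ_ij = 6.5862 + 2 × 4.6047 = 15.7956
α = (4/3)·(1 − 6.5862/15.7956) = 0.777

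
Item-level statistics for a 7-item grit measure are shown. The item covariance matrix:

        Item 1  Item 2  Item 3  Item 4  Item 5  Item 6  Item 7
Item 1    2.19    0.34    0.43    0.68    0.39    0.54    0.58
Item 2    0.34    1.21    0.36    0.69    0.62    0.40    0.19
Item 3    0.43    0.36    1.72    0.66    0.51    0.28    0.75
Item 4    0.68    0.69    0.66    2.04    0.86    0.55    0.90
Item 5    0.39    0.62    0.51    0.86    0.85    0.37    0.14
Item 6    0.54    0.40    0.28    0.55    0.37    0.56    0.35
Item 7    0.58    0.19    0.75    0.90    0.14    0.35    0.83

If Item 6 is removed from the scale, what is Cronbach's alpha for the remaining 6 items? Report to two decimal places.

Remaining items: Item 1, Item 2, Item 3, Item 4, Item 5, Item 7 (k = 6).
ΣVar(i) = 2.19 + 1.21 + 1.72 + 2.04 + 0.85 + 0.83 = 8.84
total variance = 8.84 + 2 × 8.10 = 25.04
α (item deleted) = (6/5)·(1 − 8.84/25.04) = 0.78

Cronbach's alpha = 0.78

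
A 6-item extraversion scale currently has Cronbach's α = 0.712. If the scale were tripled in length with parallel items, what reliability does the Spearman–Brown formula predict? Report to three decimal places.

Length factor m = 3
α' = m·α / (1 + (m−1)·α)
   = 3 × 0.712 / (1 + (3 − 1) × 0.712)
   = 2.1360 / 2.4240 = 0.881

predicted reliability = 0.881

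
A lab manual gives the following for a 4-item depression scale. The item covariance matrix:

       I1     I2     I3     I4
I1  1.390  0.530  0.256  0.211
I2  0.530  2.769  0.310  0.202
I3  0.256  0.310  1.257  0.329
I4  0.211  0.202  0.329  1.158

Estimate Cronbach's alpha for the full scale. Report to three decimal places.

Σσ²ᵢ = 1.390 + 2.769 + 1.257 + 1.158 = 6.574
Sum of the distinct covariances = 1.838
Var(T) = 6.574 + 2 × 1.838 = 10.250
α = (k/(k−1))·(1 − Σσ²ᵢ/Var(T)) = (4/3)·(1 − 6.574/10.250) = 0.478

Cronbach's alpha = 0.478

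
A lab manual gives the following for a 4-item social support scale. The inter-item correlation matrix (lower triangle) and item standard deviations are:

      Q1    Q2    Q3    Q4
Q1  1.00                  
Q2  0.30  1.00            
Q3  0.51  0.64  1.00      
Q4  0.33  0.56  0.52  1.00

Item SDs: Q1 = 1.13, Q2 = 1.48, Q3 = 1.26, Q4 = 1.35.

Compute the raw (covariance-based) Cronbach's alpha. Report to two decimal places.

Σσ²ᵢ = 1.13² + 1.48² + 1.26² + 1.35² = 6.8774
Covariances σ_ij = r_ij · s_i · s_j:
  σ(Q1,Q2) = 0.30 × 1.13 × 1.48 = 0.5017
  σ(Q1,Q3) = 0.51 × 1.13 × 1.26 = 0.7261
  σ(Q1,Q4) = 0.33 × 1.13 × 1.35 = 0.5034
  σ(Q2,Q3) = 0.64 × 1.48 × 1.26 = 1.1935
  σ(Q2,Q4) = 0.56 × 1.48 × 1.35 = 1.1189
  σ(Q3,Q4) = 0.52 × 1.26 × 1.35 = 0.8845
σ²_T = Σσ²ᵢ + 2·Σσ_ij = 6.8774 + 2 × 4.9281 = 16.7336
α = (4/3)·(1 − 6.8774/16.7336) = 0.79

α = 0.79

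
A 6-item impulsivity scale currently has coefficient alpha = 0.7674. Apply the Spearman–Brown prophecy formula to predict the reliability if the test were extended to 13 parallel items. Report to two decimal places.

predicted reliability = 0.88

Length factor m = 13/6 = 2.1667
α' = m·α / (1 + (m−1)·α)
   = 13/6 × 0.7674 / (1 + (13/6 − 1) × 0.7674)
   = 1.6627 / 1.8953 = 0.88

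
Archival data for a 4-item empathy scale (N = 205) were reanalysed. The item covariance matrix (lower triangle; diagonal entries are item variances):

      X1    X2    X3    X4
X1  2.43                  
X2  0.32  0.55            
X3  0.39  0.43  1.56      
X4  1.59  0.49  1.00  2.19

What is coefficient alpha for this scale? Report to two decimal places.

Σσᵢ² = 2.43 + 0.55 + 1.56 + 2.19 = 6.73
Sum of the distinct covariances = 4.22
σ²_T = 6.73 + 2 × 4.22 = 15.17
α = (k/(k−1))·(1 − Σσᵢ²/σ²_T) = (4/3)·(1 − 6.73/15.17) = 0.74

α = 0.74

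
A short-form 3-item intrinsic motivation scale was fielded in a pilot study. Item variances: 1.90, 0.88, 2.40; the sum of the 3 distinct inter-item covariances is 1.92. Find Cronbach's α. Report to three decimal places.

α = 0.639

Σσᵢ² = 1.90 + 0.88 + 2.40 = 5.18
Sum of distinct covariances = 1.92
σ²_T = Σσᵢ² + 2·Σcov = 5.18 + 2 × 1.92 = 9.02
α = (3/2)·(1 − 5.18/9.02) = 0.639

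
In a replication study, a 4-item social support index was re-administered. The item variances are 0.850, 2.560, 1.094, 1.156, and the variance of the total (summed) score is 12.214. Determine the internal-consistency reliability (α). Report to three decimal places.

ΣVar(i) = 0.850 + 2.560 + 1.094 + 1.156 = 5.660
α = (k/(k−1))·(1 − ΣVar(i)/Var(T)) = (4/3)·(1 − 5.660/12.214) = 0.715

α = 0.715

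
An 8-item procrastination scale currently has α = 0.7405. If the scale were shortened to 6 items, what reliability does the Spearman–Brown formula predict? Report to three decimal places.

Length factor m = 6/8 = 0.7500
α' = m·α / (1 − (1−m)·α)
   = 6/8 × 0.7405 / (1 − (1 − 6/8) × 0.7405)
   = 0.5554 / 0.8149 = 0.682

predicted reliability = 0.682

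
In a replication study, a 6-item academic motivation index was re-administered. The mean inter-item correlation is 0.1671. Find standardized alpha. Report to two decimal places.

Standardized α = k·r̄ / (1 + (k−1)·r̄) = 6 × 0.1671 / (1 + 5 × 0.1671)
  = 1.0026 / 1.8355 = 0.55

standardized alpha = 0.55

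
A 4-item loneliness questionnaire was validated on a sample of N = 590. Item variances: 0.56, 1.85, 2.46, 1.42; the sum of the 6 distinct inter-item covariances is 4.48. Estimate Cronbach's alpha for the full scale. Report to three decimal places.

Σσᵢ² = 0.56 + 1.85 + 2.46 + 1.42 = 6.29
Sum of distinct covariances = 4.48
total variance = Σσᵢ² + 2·Σcov = 6.29 + 2 × 4.48 = 15.25
α = (4/3)·(1 − 6.29/15.25) = 0.783

Cronbach's alpha = 0.783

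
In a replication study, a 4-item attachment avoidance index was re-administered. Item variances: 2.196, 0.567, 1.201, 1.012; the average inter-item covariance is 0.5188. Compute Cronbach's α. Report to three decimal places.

α = 0.741

Σσ²ᵢ = 2.196 + 0.567 + 1.201 + 1.012 = 4.976
Sum of the 6 distinct covariances = 6 × 0.5188 = 3.1128
σ²_T = Σσ²ᵢ + 2·Σcov = 4.976 + 2 × 3.1128 = 11.2016
α = (4/3)·(1 − 4.976/11.2016) = 0.741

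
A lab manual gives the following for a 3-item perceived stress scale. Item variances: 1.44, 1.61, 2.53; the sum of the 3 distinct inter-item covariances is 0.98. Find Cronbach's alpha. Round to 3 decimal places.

Cronbach's alpha = 0.390

sum of item variances = 1.44 + 1.61 + 2.53 = 5.58
Sum of distinct covariances = 0.98
σ²_T = sum of item variances + 2·Σcov = 5.58 + 2 × 0.98 = 7.54
α = (3/2)·(1 − 5.58/7.54) = 0.390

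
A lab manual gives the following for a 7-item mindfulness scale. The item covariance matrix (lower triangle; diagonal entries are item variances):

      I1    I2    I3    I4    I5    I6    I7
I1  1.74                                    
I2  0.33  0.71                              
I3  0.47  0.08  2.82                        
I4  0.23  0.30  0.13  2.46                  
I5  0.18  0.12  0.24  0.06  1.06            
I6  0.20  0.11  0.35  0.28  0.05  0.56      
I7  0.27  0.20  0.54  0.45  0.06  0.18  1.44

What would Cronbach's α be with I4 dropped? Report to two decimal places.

α = 0.54

Remaining items: I1, I2, I3, I5, I6, I7 (k = 6).
ΣVar(i) = 1.74 + 0.71 + 2.82 + 1.06 + 0.56 + 1.44 = 8.33
σ²_total = 8.33 + 2 × 3.38 = 15.09
α (item deleted) = (6/5)·(1 − 8.33/15.09) = 0.54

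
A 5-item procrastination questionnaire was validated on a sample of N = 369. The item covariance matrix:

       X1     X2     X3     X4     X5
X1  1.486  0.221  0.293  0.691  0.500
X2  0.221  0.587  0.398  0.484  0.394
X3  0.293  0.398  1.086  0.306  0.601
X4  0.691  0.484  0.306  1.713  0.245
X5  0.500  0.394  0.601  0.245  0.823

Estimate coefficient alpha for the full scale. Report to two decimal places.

α = 0.74

Σσ²ᵢ = 1.486 + 0.587 + 1.086 + 1.713 + 0.823 = 5.695
Sum of off-diagonal covariances = 4.133
Var(T) = 5.695 + 2 × 4.133 = 13.961
α = (k/(k−1))·(1 − Σσ²ᵢ/Var(T)) = (5/4)·(1 − 5.695/13.961) = 0.74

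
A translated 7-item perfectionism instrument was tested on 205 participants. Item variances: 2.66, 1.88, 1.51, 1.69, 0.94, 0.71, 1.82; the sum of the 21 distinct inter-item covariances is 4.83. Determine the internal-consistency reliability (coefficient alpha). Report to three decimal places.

coefficient alpha = 0.540

Σσᵢ² = 2.66 + 1.88 + 1.51 + 1.69 + 0.94 + 0.71 + 1.82 = 11.21
Sum of distinct covariances = 4.83
Var(T) = Σσᵢ² + 2·Σcov = 11.21 + 2 × 4.83 = 20.87
α = (7/6)·(1 − 11.21/20.87) = 0.540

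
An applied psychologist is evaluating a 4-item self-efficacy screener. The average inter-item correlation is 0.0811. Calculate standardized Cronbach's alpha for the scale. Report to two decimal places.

standardized Cronbach's alpha = 0.26

Standardized α = k·r̄ / (1 + (k−1)·r̄) = 4 × 0.0811 / (1 + 3 × 0.0811)
  = 0.3244 / 1.2433 = 0.26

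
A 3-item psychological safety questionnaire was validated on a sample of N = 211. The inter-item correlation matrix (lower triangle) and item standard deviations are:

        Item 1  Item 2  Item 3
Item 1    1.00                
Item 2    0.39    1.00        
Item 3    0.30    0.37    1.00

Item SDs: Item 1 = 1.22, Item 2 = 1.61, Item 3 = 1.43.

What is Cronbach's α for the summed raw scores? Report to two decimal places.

Σσ²ᵢ = 1.22² + 1.61² + 1.43² = 6.1254
Covariances σ_ij = r_ij · s_i · s_j:
  σ(Item 1,Item 2) = 0.39 × 1.22 × 1.61 = 0.7660
  σ(Item 1,Item 3) = 0.30 × 1.22 × 1.43 = 0.5234
  σ(Item 2,Item 3) = 0.37 × 1.61 × 1.43 = 0.8519
σ²_T = Σσ²ᵢ + 2·Σσ_ij = 6.1254 + 2 × 2.1413 = 10.4080
α = (3/2)·(1 − 6.1254/10.4080) = 0.62

Cronbach's α = 0.62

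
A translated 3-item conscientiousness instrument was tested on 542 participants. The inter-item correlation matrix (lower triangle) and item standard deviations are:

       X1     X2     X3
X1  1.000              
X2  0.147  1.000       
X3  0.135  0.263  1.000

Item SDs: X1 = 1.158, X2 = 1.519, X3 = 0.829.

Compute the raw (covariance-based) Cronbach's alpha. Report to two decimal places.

Σσ²ᵢ = 1.158² + 1.519² + 0.829² = 4.3356
Covariances σ_ij = r_ij · s_i · s_j:
  σ(X1,X2) = 0.147 × 1.158 × 1.519 = 0.2586
  σ(X1,X3) = 0.135 × 1.158 × 0.829 = 0.1296
  σ(X2,X3) = 0.263 × 1.519 × 0.829 = 0.3312
σ²_T = Σσ²ᵢ + 2·Σσ_ij = 4.3356 + 2 × 0.7194 = 5.7744
α = (3/2)·(1 − 4.3356/5.7744) = 0.37

Cronbach's alpha = 0.37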